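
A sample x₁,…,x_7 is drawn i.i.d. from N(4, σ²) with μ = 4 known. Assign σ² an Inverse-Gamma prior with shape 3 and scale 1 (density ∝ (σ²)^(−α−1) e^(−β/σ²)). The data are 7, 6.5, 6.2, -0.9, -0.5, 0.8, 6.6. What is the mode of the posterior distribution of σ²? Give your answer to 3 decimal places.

Sum of squared deviations about the known mean: SS = (7−4)² + (6.5−4)² + (6.2−4)² + (-0.9−4)² + (-0.5−4)² + (0.8−4)² + (6.6−4)² = 81.35.
The Normal likelihood contributes (σ²)^(−n/2) exp(−SS/(2σ²)), so the posterior is Inverse-Gamma(α + n/2, β + SS/2) = Inverse-Gamma(6.5, 41.675).
The mode of Inverse-Gamma(a, b) is b/(a+1) = 41.675/7.5 ≈ 5.557.

σ̂²_MAP = 5.557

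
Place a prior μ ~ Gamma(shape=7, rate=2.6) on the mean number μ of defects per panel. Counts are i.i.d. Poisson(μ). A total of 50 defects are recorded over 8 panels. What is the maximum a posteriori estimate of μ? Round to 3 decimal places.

Σxᵢ = 50, n = 8.
Posterior ∝ μ^6e^(−2.6μ) · μ^50e^(−8μ) = μ^56e^(−10.6μ), i.e. Gamma(shape=57, rate=10.6).
The mode of a Gamma(a, b) with a ≥ 1 (shape–rate) is (a−1)/b = 56/10.6 ≈ 5.283.

μ̂_MAP = 5.283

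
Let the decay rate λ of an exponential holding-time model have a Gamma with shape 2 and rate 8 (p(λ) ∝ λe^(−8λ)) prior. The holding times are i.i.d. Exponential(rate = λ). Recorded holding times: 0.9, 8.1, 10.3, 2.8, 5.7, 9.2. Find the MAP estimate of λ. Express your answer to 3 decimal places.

The Exponential(rate=λ) likelihood is ∝ λ^n e^(−λΣtᵢ). Here n = 6 and Σtᵢ = 0.9 + 8.1 + 10.3 + 2.8 + 5.7 + 9.2 = 37.
Posterior ∝ λe^(−8λ) · λ^6e^(−37λ) = λ^7e^(−45λ), i.e. Gamma(8, 45).
Mode = (a−1)/b = 7/45 ≈ 0.156.

λ̂_MAP = 0.156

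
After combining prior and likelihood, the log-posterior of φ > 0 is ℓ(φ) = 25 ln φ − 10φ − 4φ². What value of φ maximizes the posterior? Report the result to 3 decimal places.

ℓ'(φ) = 25/φ − 10 − 8φ. Setting this to zero and multiplying by φ: 8φ² + 10φ − 25 = 0.
φ = (−10 + √(10² + 4·8·25)) / (2·8) = (−10 + √900) / 16 = (−10 + 30)/16 = 5/4.
ℓ''(φ) = −25/φ² − 8 < 0, confirming a maximum.

φ̂_MAP = 1.250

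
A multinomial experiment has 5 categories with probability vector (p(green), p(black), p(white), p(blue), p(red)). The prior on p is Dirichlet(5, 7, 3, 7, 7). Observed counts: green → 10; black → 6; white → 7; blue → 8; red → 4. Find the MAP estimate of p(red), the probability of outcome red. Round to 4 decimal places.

The posterior is Dirichlet(αᵢ + nᵢ) = Dirichlet(15, 13, 10, 15, 11).
For a Dirichlet(a₁,…,a_K) with all aᵢ > 1, the mode has j-th component (aⱼ − 1)/(Σaᵢ − K).
Here Σaᵢ = 64 and K = 5, so p(red) = (11 − 1)/(64 − 5) = 10/59 ≈ 0.1695.

MAP estimate of p(red) = 0.1695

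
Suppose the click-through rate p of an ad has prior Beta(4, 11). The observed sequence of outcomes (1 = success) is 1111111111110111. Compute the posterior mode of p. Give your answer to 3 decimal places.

p̂_MAP = 0.621

Prior: Beta(4, 11).
Data: 15 successes in 16 trials (from the sequence). The binomial likelihood contributes p^15(1−p)^1, so the posterior is Beta(4+15, 11+1) = Beta(19, 12).
For Beta(a, b) with a, b > 1 the mode is (a−1)/(a+b−2) = 18/29 ≈ 0.621.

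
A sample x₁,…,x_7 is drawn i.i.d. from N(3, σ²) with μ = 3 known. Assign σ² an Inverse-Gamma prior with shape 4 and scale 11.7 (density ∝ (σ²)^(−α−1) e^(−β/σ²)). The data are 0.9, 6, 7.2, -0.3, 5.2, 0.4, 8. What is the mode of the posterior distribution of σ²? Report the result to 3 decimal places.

Sum of squared deviations about the known mean: SS = (0.9−3)² + (6−3)² + (7.2−3)² + (-0.3−3)² + (5.2−3)² + (0.4−3)² + (8−3)² = 78.54.
The Normal likelihood contributes (σ²)^(−n/2) exp(−SS/(2σ²)), so the posterior is Inverse-Gamma(α + n/2, β + SS/2) = Inverse-Gamma(7.5, 50.97).
The mode of Inverse-Gamma(a, b) is b/(a+1) = 50.97/8.5 ≈ 5.996.

σ̂²_MAP = 5.996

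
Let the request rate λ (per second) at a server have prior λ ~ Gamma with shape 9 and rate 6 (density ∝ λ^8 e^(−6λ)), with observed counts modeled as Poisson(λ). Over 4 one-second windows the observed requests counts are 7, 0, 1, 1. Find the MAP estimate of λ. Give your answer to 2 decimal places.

λ̂_MAP = 1.70

Σxᵢ = 7+0+1+1 = 9, with n = 4.
Posterior ∝ λ^8e^(−6λ) · λ^9e^(−4λ) = λ^17e^(−10λ), i.e. Gamma(shape=18, rate=10).
The mode of a Gamma(a, b) with a ≥ 1 (shape–rate) is (a−1)/b = 17/10 ≈ 1.70.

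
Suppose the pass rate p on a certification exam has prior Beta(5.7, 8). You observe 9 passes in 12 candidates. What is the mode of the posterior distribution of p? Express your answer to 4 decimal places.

p̂_MAP = 0.5781

Prior: Beta(5.7, 8).
Data: 9 successes in 12 trials. The binomial likelihood contributes p^9(1−p)^3, so the posterior is Beta(5.7+9, 8+3) = Beta(14.7, 11).
For Beta(a, b) with a, b > 1 the mode is (a−1)/(a+b−2) = 13.7/23.7 ≈ 0.5781.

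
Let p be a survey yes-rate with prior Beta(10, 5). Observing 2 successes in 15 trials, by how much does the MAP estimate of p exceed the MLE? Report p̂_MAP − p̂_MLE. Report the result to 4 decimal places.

Posterior is Beta(12, 18); MAP = (12−1)/(30−2) = 11/28 ≈ 0.39286.
MLE ignores the prior: p̂_MLE = k/n = 2/15 ≈ 0.13333.
Difference = 11/28 − 2/15 = 109/420 ≈ 0.2595.

MAP − MLE = 0.2595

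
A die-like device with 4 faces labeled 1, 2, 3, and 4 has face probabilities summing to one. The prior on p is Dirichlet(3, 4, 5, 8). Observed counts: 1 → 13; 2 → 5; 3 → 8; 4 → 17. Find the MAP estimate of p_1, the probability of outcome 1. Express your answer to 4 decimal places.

The posterior is Dirichlet(αᵢ + nᵢ) = Dirichlet(16, 9, 13, 25).
For a Dirichlet(a₁,…,a_K) with all aᵢ > 1, the mode has j-th component (aⱼ − 1)/(Σaᵢ − K).
Here Σaᵢ = 63 and K = 4, so p_1 = (16 − 1)/(63 − 4) = 15/59 ≈ 0.2542.

MAP estimate: 0.2542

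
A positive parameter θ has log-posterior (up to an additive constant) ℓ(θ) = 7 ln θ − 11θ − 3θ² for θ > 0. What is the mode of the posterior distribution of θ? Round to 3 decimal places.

ℓ'(θ) = 7/θ − 11 − 6θ. Setting this to zero and multiplying by θ: 6θ² + 11θ − 7 = 0.
θ = (−11 + √(11² + 4·6·7)) / (2·6) = (−11 + √289) / 12 = (−11 + 17)/12 = 1/2.
ℓ''(θ) = −7/θ² − 6 < 0, confirming a maximum.

θ̂_MAP = 0.500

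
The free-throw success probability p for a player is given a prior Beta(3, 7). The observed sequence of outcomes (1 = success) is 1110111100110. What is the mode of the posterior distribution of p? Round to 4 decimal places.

Prior: Beta(3, 7).
Data: 9 successes in 13 trials (from the sequence). The binomial likelihood contributes p^9(1−p)^4, so the posterior is Beta(3+9, 7+4) = Beta(12, 11).
For Beta(a, b) with a, b > 1 the mode is (a−1)/(a+b−2) = 11/21 ≈ 0.5238.

p̂_MAP = 0.5238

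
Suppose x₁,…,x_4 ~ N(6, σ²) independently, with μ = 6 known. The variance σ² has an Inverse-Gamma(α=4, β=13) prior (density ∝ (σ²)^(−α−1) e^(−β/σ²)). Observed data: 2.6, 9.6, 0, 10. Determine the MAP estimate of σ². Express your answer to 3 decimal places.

Sum of squared deviations about the known mean: SS = (2.6−6)² + (9.6−6)² + (0−6)² + (10−6)² = 76.52.
The Normal likelihood contributes (σ²)^(−n/2) exp(−SS/(2σ²)), so the posterior is Inverse-Gamma(α + n/2, β + SS/2) = Inverse-Gamma(6, 51.26).
The mode of Inverse-Gamma(a, b) is b/(a+1) = 51.26/7 ≈ 7.323.

σ̂²_MAP = 7.323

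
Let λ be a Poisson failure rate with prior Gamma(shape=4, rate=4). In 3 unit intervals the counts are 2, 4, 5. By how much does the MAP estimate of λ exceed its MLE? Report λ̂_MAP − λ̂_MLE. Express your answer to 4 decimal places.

Σxᵢ = 11. Posterior is Gamma(15, 7); MAP = (15−1)/7 = 14/7 ≈ 2.00000.
MLE = x̄ = 11/3 ≈ 3.66667.
Difference = 14/7 − 11/3 = -5/3 ≈ -1.6667.

MAP − MLE = -1.6667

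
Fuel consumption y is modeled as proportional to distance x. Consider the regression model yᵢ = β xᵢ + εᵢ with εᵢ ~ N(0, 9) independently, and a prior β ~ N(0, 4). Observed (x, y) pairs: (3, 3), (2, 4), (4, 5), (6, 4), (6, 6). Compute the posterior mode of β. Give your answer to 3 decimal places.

log p(β | y) = −Σ(yᵢ − βxᵢ)²/(2·9) − β²/(2·4) + const.
Setting the derivative to zero: Σxᵢ(yᵢ − βxᵢ)/9 − β/4 = 0, so β = Σxᵢyᵢ / (Σxᵢ² + σ²/τ²).
Σxᵢyᵢ = 3·3 + 2·4 + 4·5 + 6·4 + 6·6 = 97; Σxᵢ² = 101; σ²/τ² = 2.25.
β̂_MAP = 97 / (101 + 2.25) = 97/103.25 ≈ 0.939.

β̂_MAP = 0.939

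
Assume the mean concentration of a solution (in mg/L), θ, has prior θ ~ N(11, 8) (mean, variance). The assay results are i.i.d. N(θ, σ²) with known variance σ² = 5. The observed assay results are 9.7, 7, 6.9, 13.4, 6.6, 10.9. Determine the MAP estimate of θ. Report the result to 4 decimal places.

θ̂_MAP = 9.2642

n = 6; x̄ = (9.7 + 7 + 6.9 + 13.4 + 6.6 + 10.9)/6 = 54.5/6 = 109/12 ≈ 9.0833.
For a Normal prior and Normal likelihood with known variance, the posterior is Normal; its mode equals its mean, the precision-weighted average.
Prior precision 1/σ₀² = 1/8 = 0.125; data precision n/σ² = 6/5 = 1.2.
θ̂ = (0.125·11 + 1.2·(109/12)) / (0.125 + 1.2) = 12.275/1.325 = 491/53 ≈ 9.2642.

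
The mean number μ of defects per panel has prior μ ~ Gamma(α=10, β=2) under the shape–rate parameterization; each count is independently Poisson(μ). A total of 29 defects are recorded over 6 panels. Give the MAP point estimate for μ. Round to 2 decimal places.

Σxᵢ = 29, n = 6.
Posterior ∝ μ^9e^(−2μ) · μ^29e^(−6μ) = μ^38e^(−8μ), i.e. Gamma(shape=39, rate=8).
The mode of a Gamma(a, b) with a ≥ 1 (shape–rate) is (a−1)/b = 38/8 ≈ 4.75.

μ̂_MAP = 4.75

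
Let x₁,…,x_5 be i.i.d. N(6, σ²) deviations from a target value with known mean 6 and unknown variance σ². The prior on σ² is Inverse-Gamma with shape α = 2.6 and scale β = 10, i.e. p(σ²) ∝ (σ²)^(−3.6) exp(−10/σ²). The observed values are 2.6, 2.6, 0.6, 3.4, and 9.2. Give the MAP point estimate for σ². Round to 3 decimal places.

Sum of squared deviations about the known mean: SS = (2.6−6)² + (2.6−6)² + (0.6−6)² + (3.4−6)² + (9.2−6)² = 69.28.
The Normal likelihood contributes (σ²)^(−n/2) exp(−SS/(2σ²)), so the posterior is Inverse-Gamma(α + n/2, β + SS/2) = Inverse-Gamma(5.1, 44.64).
The mode of Inverse-Gamma(a, b) is b/(a+1) = 44.64/6.1 ≈ 7.318.

σ̂²_MAP = 7.318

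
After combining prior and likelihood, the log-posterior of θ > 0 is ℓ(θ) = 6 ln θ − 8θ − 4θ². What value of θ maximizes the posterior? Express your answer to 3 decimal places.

θ̂_MAP = 0.500

ℓ'(θ) = 6/θ − 8 − 8θ. Setting this to zero and multiplying by θ: 8θ² + 8θ − 6 = 0.
θ = (−8 + √(8² + 4·8·6)) / (2·8) = (−8 + √256) / 16 = (−8 + 16)/16 = 1/2.
ℓ''(θ) = −6/θ² − 8 < 0, confirming a maximum.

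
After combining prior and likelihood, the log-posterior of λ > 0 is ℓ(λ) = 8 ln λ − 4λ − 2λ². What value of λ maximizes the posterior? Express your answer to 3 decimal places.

ℓ'(λ) = 8/λ − 4 − 4λ. Setting this to zero and multiplying by λ: 4λ² + 4λ − 8 = 0.
λ = (−4 + √(4² + 4·4·8)) / (2·4) = (−4 + √144) / 8 = (−4 + 12)/8 = 1.
ℓ''(λ) = −8/λ² − 4 < 0, confirming a maximum.

λ̂_MAP = 1.000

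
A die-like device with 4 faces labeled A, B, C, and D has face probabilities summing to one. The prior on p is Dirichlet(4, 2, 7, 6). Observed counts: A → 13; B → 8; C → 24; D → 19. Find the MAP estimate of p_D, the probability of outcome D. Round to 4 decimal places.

The posterior is Dirichlet(αᵢ + nᵢ) = Dirichlet(17, 10, 31, 25).
For a Dirichlet(a₁,…,a_K) with all aᵢ > 1, the mode has j-th component (aⱼ − 1)/(Σaᵢ − K).
Here Σaᵢ = 83 and K = 4, so p_D = (25 − 1)/(83 − 4) = 24/79 ≈ 0.3038.

MAP estimate of p_D = 0.3038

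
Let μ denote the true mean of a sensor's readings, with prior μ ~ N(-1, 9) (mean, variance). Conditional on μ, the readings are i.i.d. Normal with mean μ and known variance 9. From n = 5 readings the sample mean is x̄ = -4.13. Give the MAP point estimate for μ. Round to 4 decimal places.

n = 5, x̄ = -4.13.
For a Normal prior and Normal likelihood with known variance, the posterior is Normal; its mode equals its mean, the precision-weighted average.
Prior precision 1/σ₀² = 1/9; data precision n/σ² = 5/9.
μ̂ = ((1/9)·(-1) + (5/9)·(-4.13)) / (1/9 + 5/9) = (-433/180)/(2/3) = -433/120 ≈ -3.6083.

μ̂_MAP = -3.6083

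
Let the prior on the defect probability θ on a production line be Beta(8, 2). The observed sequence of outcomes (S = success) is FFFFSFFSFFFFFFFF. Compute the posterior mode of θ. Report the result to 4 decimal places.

Prior: Beta(8, 2).
Data: 2 successes in 16 trials (from the sequence). The binomial likelihood contributes θ^2(1−θ)^14, so the posterior is Beta(8+2, 2+14) = Beta(10, 16).
For Beta(a, b) with a, b > 1 the mode is (a−1)/(a+b−2) = 9/24 ≈ 0.3750.

θ̂_MAP = 0.3750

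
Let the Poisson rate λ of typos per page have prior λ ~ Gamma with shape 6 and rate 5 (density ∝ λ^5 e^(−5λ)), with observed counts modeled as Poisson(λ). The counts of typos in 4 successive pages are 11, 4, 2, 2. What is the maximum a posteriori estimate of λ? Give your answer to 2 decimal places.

Σxᵢ = 11+4+2+2 = 19, with n = 4.
Posterior ∝ λ^5e^(−5λ) · λ^19e^(−4λ) = λ^24e^(−9λ), i.e. Gamma(shape=25, rate=9).
The mode of a Gamma(a, b) with a ≥ 1 (shape–rate) is (a−1)/b = 24/9 ≈ 2.67.

λ̂_MAP = 2.67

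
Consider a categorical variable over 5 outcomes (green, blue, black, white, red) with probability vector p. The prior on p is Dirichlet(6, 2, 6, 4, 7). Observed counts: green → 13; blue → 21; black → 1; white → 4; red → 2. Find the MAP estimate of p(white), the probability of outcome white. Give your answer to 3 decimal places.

The posterior is Dirichlet(αᵢ + nᵢ) = Dirichlet(19, 23, 7, 8, 9).
For a Dirichlet(a₁,…,a_K) with all aᵢ > 1, the mode has j-th component (aⱼ − 1)/(Σaᵢ − K).
Here Σaᵢ = 66 and K = 5, so p(white) = (8 − 1)/(66 − 5) = 7/61 ≈ 0.115.

MAP estimate of p(white) = 0.115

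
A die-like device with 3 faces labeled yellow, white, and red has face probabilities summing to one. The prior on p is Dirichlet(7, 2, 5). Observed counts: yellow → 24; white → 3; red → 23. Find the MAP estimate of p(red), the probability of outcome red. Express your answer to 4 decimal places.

The posterior is Dirichlet(αᵢ + nᵢ) = Dirichlet(31, 5, 28).
For a Dirichlet(a₁,…,a_K) with all aᵢ > 1, the mode has j-th component (aⱼ − 1)/(Σaᵢ − K).
Here Σaᵢ = 64 and K = 3, so p(red) = (28 − 1)/(64 − 3) = 27/61 ≈ 0.4426.

MAP estimate of p(red) = 0.4426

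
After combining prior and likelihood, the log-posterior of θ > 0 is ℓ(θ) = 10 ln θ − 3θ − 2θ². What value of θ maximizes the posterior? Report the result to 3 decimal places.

ℓ'(θ) = 10/θ − 3 − 4θ. Setting this to zero and multiplying by θ: 4θ² + 3θ − 10 = 0.
θ = (−3 + √(3² + 4·4·10)) / (2·4) = (−3 + √169) / 8 = (−3 + 13)/8 = 5/4.
ℓ''(θ) = −10/θ² − 4 < 0, confirming a maximum.

θ̂_MAP = 1.250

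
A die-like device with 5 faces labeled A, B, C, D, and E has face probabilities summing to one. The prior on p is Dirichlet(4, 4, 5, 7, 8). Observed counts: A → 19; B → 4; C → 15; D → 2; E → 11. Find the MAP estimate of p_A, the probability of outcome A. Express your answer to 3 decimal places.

MAP estimate of p_A = 0.297

The posterior is Dirichlet(αᵢ + nᵢ) = Dirichlet(23, 8, 20, 9, 19).
For a Dirichlet(a₁,…,a_K) with all aᵢ > 1, the mode has j-th component (aⱼ − 1)/(Σaᵢ − K).
Here Σaᵢ = 79 and K = 5, so p_A = (23 − 1)/(79 − 5) = 22/74 ≈ 0.297.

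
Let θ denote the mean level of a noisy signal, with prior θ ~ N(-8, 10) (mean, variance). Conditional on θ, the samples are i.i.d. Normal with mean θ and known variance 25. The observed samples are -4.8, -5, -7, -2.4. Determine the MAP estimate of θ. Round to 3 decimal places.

n = 4; x̄ = ((-4.8) + (-5) + (-7) + (-2.4))/4 = -19.2/4 = -4.8.
For a Normal prior and Normal likelihood with known variance, the posterior is Normal; its mode equals its mean, the precision-weighted average.
Prior precision 1/σ₀² = 1/10 = 0.1; data precision n/σ² = 4/25 = 0.16.
θ̂ = (0.1·(-8) + 0.16·(-4.8)) / (0.1 + 0.16) = (-1.568)/0.26 = -392/65 ≈ -6.031.

θ̂_MAP = -6.031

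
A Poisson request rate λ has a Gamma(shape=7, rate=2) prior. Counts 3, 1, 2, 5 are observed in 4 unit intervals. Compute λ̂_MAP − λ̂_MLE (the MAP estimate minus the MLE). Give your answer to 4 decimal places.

MAP − MLE = 0.0833

Σxᵢ = 11. Posterior is Gamma(18, 6); MAP = (18−1)/6 = 17/6 ≈ 2.83333.
MLE = x̄ = 11/4 ≈ 2.75000.
Difference = 17/6 − 11/4 = 1/12 ≈ 0.0833.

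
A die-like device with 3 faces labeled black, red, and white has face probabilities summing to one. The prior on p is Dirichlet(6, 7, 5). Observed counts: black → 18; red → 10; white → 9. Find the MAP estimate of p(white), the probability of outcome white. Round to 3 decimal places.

The posterior is Dirichlet(αᵢ + nᵢ) = Dirichlet(24, 17, 14).
For a Dirichlet(a₁,…,a_K) with all aᵢ > 1, the mode has j-th component (aⱼ − 1)/(Σaᵢ − K).
Here Σaᵢ = 55 and K = 3, so p(white) = (14 − 1)/(55 − 3) = 13/52 ≈ 0.250.

MAP estimate of p(white) = 0.250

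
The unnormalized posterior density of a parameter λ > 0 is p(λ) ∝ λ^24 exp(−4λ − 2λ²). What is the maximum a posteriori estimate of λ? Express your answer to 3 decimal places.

λ̂_MAP = 2.000

ℓ'(λ) = 24/λ − 4 − 4λ. Setting this to zero and multiplying by λ: 4λ² + 4λ − 24 = 0.
λ = (−4 + √(4² + 4·4·24)) / (2·4) = (−4 + √400) / 8 = (−4 + 20)/8 = 2.
ℓ''(λ) = −24/λ² − 4 < 0, confirming a maximum.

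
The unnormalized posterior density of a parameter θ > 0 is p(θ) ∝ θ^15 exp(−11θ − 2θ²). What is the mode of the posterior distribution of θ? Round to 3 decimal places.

θ̂_MAP = 1.000

ℓ'(θ) = 15/θ − 11 − 4θ. Setting this to zero and multiplying by θ: 4θ² + 11θ − 15 = 0.
θ = (−11 + √(11² + 4·4·15)) / (2·4) = (−11 + √361) / 8 = (−11 + 19)/8 = 1.
ℓ''(θ) = −15/θ² − 4 < 0, confirming a maximum.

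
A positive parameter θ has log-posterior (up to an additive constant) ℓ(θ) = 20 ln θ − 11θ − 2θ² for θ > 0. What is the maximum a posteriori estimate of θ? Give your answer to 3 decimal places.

ℓ'(θ) = 20/θ − 11 − 4θ. Setting this to zero and multiplying by θ: 4θ² + 11θ − 20 = 0.
θ = (−11 + √(11² + 4·4·20)) / (2·4) = (−11 + √441) / 8 = (−11 + 21)/8 = 5/4.
ℓ''(θ) = −20/θ² − 4 < 0, confirming a maximum.

θ̂_MAP = 1.250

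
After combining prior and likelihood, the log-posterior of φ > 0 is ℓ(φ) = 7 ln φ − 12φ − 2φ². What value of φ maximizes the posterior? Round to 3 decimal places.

φ̂_MAP = 0.500

ℓ'(φ) = 7/φ − 12 − 4φ. Setting this to zero and multiplying by φ: 4φ² + 12φ − 7 = 0.
φ = (−12 + √(12² + 4·4·7)) / (2·4) = (−12 + √256) / 8 = (−12 + 16)/8 = 1/2.
ℓ''(φ) = −7/φ² − 4 < 0, confirming a maximum.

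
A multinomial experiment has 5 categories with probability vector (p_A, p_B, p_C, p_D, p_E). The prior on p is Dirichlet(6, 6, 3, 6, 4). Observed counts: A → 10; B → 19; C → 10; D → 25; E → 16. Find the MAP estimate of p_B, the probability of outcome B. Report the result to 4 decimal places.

The posterior is Dirichlet(αᵢ + nᵢ) = Dirichlet(16, 25, 13, 31, 20).
For a Dirichlet(a₁,…,a_K) with all aᵢ > 1, the mode has j-th component (aⱼ − 1)/(Σaᵢ − K).
Here Σaᵢ = 105 and K = 5, so p_B = (25 − 1)/(105 − 5) = 24/100 ≈ 0.2400.

MAP estimate of p_B = 0.2400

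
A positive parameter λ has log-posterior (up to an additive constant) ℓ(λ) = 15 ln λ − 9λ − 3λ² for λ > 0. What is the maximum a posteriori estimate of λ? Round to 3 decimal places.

ℓ'(λ) = 15/λ − 9 − 6λ. Setting this to zero and multiplying by λ: 6λ² + 9λ − 15 = 0.
λ = (−9 + √(9² + 4·6·15)) / (2·6) = (−9 + √441) / 12 = (−9 + 21)/12 = 1.
ℓ''(λ) = −15/λ² − 6 < 0, confirming a maximum.

λ̂_MAP = 1.000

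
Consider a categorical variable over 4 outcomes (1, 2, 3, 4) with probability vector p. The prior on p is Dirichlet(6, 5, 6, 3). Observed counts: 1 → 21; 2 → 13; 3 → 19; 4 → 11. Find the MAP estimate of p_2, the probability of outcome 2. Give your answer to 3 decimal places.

MAP estimate: 0.213

The posterior is Dirichlet(αᵢ + nᵢ) = Dirichlet(27, 18, 25, 14).
For a Dirichlet(a₁,…,a_K) with all aᵢ > 1, the mode has j-th component (aⱼ − 1)/(Σaᵢ − K).
Here Σaᵢ = 84 and K = 4, so p_2 = (18 − 1)/(84 − 4) = 17/80 ≈ 0.213.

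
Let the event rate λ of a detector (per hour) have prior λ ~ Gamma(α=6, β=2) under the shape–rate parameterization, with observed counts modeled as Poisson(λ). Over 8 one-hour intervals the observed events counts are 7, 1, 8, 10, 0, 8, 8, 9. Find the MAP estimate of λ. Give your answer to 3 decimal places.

λ̂_MAP = 5.600

Σxᵢ = 7+1+8+10+0+8+8+9 = 51, with n = 8.
Posterior ∝ λ^5e^(−2λ) · λ^51e^(−8λ) = λ^56e^(−10λ), i.e. Gamma(shape=57, rate=10).
The mode of a Gamma(a, b) with a ≥ 1 (shape–rate) is (a−1)/b = 56/10 ≈ 5.600.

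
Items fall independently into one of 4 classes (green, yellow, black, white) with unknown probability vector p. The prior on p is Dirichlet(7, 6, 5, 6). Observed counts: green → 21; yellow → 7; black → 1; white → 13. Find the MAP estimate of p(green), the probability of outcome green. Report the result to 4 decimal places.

MAP estimate of p(green) = 0.4355

The posterior is Dirichlet(αᵢ + nᵢ) = Dirichlet(28, 13, 6, 19).
For a Dirichlet(a₁,…,a_K) with all aᵢ > 1, the mode has j-th component (aⱼ − 1)/(Σaᵢ − K).
Here Σaᵢ = 66 and K = 4, so p(green) = (28 − 1)/(66 − 4) = 27/62 ≈ 0.4355.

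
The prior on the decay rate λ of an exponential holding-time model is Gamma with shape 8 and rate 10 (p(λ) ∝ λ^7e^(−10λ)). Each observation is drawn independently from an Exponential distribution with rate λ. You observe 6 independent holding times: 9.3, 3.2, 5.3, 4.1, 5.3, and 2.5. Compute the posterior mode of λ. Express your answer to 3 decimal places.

The Exponential(rate=λ) likelihood is ∝ λ^n e^(−λΣtᵢ). Here n = 6 and Σtᵢ = 9.3 + 3.2 + 5.3 + 4.1 + 5.3 + 2.5 = 29.7.
Posterior ∝ λ^7e^(−10λ) · λ^6e^(−29.7λ) = λ^13e^(−39.7λ), i.e. Gamma(14, 39.7).
Mode = (a−1)/b = 13/39.7 ≈ 0.327.

λ̂_MAP = 0.327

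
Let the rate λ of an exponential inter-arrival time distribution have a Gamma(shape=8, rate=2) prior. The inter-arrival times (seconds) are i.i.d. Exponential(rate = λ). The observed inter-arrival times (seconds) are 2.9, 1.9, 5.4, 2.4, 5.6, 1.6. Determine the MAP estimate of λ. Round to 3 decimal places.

The Exponential(rate=λ) likelihood is ∝ λ^n e^(−λΣtᵢ). Here n = 6 and Σtᵢ = 2.9 + 1.9 + 5.4 + 2.4 + 5.6 + 1.6 = 19.8.
Posterior ∝ λ^7e^(−2λ) · λ^6e^(−19.8λ) = λ^13e^(−21.8λ), i.e. Gamma(14, 21.8).
Mode = (a−1)/b = 13/21.8 ≈ 0.596.

λ̂_MAP = 0.596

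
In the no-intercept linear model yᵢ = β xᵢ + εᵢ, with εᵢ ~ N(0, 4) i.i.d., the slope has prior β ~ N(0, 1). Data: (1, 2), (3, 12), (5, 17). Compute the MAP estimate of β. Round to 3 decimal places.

β̂_MAP = 3.154

log p(β | y) = −Σ(yᵢ − βxᵢ)²/(2·4) − β²/(2·1) + const.
Setting the derivative to zero: Σxᵢ(yᵢ − βxᵢ)/4 − β/1 = 0, so β = Σxᵢyᵢ / (Σxᵢ² + σ²/τ²).
Σxᵢyᵢ = 1·2 + 3·12 + 5·17 = 123; Σxᵢ² = 35; σ²/τ² = 4.
β̂_MAP = 123 / (35 + 4) = 123/39 ≈ 3.154.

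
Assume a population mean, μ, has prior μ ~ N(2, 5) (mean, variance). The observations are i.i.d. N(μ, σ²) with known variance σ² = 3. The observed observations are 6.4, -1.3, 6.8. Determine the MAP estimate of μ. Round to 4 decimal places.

μ̂_MAP = 3.6389

n = 3; x̄ = (6.4 + (-1.3) + 6.8)/3 = 11.9/3 = 119/30 ≈ 3.9667.
For a Normal prior and Normal likelihood with known variance, the posterior is Normal; its mode equals its mean, the precision-weighted average.
Prior precision 1/σ₀² = 1/5 = 0.2; data precision n/σ² = 3/3 = 1.
μ̂ = (0.2·2 + 1·(119/30)) / (0.2 + 1) = (131/30)/1.2 = 131/36 ≈ 3.6389.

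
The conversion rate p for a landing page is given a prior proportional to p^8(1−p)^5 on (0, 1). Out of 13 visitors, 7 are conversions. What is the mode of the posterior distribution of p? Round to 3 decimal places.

The prior density ∝ p^8(1−p)^5 is the kernel of Beta(9, 6).
Data: 7 successes in 13 trials. The binomial likelihood contributes p^7(1−p)^6, so the posterior is Beta(9+7, 6+6) = Beta(16, 12).
For Beta(a, b) with a, b > 1 the mode is (a−1)/(a+b−2) = 15/26 ≈ 0.577.

p̂_MAP = 0.577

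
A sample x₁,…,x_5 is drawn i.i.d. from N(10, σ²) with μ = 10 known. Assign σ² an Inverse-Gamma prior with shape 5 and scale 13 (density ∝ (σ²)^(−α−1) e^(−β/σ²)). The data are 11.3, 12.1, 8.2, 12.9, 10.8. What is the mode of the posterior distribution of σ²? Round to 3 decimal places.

σ̂²_MAP = 2.611

Sum of squared deviations about the known mean: SS = (11.3−10)² + (12.1−10)² + (8.2−10)² + (12.9−10)² + (10.8−10)² = 18.39.
The Normal likelihood contributes (σ²)^(−n/2) exp(−SS/(2σ²)), so the posterior is Inverse-Gamma(α + n/2, β + SS/2) = Inverse-Gamma(7.5, 22.195).
The mode of Inverse-Gamma(a, b) is b/(a+1) = 22.195/8.5 ≈ 2.611.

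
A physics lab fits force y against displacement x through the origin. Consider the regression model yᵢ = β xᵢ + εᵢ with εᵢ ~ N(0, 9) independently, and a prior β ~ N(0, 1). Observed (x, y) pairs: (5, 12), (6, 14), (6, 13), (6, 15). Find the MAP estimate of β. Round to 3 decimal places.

log p(β | y) = −Σ(yᵢ − βxᵢ)²/(2·9) − β²/(2·1) + const.
Setting the derivative to zero: Σxᵢ(yᵢ − βxᵢ)/9 − β/1 = 0, so β = Σxᵢyᵢ / (Σxᵢ² + σ²/τ²).
Σxᵢyᵢ = 5·12 + 6·14 + 6·13 + 6·15 = 312; Σxᵢ² = 133; σ²/τ² = 9.
β̂_MAP = 312 / (133 + 9) = 312/142 ≈ 2.197.

β̂_MAP = 2.197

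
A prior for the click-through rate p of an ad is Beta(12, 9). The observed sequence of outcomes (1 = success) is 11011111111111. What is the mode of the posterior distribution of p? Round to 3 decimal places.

p̂_MAP = 0.727

Prior: Beta(12, 9).
Data: 13 successes in 14 trials (from the sequence). The binomial likelihood contributes p^13(1−p)^1, so the posterior is Beta(12+13, 9+1) = Beta(25, 10).
For Beta(a, b) with a, b > 1 the mode is (a−1)/(a+b−2) = 24/33 ≈ 0.727.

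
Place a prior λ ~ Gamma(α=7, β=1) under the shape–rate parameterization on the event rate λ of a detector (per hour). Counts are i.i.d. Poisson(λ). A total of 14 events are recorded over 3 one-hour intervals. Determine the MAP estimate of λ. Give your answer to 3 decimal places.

Σxᵢ = 14, n = 3.
Posterior ∝ λ^6e^(−1λ) · λ^14e^(−3λ) = λ^20e^(−4λ), i.e. Gamma(shape=21, rate=4).
The mode of a Gamma(a, b) with a ≥ 1 (shape–rate) is (a−1)/b = 20/4 ≈ 5.000.

λ̂_MAP = 5.000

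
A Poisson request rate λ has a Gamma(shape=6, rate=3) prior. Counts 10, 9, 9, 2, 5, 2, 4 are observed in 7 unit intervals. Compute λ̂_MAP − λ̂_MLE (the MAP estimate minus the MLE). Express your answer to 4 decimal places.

MAP − MLE = -1.2571

Σxᵢ = 41. Posterior is Gamma(47, 10); MAP = (47−1)/10 = 46/10 ≈ 4.60000.
MLE = x̄ = 41/7 ≈ 5.85714.
Difference = 46/10 − 41/7 = -44/35 ≈ -1.2571.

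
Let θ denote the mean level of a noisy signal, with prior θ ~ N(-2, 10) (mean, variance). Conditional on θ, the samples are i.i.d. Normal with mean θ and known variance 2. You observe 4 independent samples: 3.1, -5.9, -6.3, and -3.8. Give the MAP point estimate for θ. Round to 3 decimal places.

θ̂_MAP = -3.167

n = 4; x̄ = (3.1 + (-5.9) + (-6.3) + (-3.8))/4 = -12.9/4 = -3.225.
For a Normal prior and Normal likelihood with known variance, the posterior is Normal; its mode equals its mean, the precision-weighted average.
Prior precision 1/σ₀² = 1/10 = 0.1; data precision n/σ² = 4/2 = 2.
θ̂ = (0.1·(-2) + 2·(-3.225)) / (0.1 + 2) = (-6.65)/2.1 = -19/6 ≈ -3.167.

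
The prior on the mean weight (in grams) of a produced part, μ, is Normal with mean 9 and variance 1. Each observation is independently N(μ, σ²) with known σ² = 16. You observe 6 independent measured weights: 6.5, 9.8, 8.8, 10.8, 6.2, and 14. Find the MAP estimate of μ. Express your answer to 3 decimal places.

n = 6; x̄ = (6.5 + 9.8 + 8.8 + 10.8 + 6.2 + 14)/6 = 56.1/6 = 9.35.
For a Normal prior and Normal likelihood with known variance, the posterior is Normal; its mode equals its mean, the precision-weighted average.
Prior precision 1/σ₀² = 1/1 = 1; data precision n/σ² = 6/16 = 0.375.
μ̂ = (1·9 + 0.375·9.35) / (1 + 0.375) = 12.50625/1.375 = 2001/220 ≈ 9.095.

μ̂_MAP = 9.095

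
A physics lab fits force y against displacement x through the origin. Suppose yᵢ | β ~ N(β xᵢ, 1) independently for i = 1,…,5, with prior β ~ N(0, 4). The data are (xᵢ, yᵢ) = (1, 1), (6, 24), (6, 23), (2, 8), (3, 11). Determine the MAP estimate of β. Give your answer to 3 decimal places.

β̂_MAP = 3.849

log p(β | y) = −Σ(yᵢ − βxᵢ)²/(2·1) − β²/(2·4) + const.
Setting the derivative to zero: Σxᵢ(yᵢ − βxᵢ)/1 − β/4 = 0, so β = Σxᵢyᵢ / (Σxᵢ² + σ²/τ²).
Σxᵢyᵢ = 1·1 + 6·24 + 6·23 + 2·8 + 3·11 = 332; Σxᵢ² = 86; σ²/τ² = 0.25.
β̂_MAP = 332 / (86 + 0.25) = 332/86.25 ≈ 3.849.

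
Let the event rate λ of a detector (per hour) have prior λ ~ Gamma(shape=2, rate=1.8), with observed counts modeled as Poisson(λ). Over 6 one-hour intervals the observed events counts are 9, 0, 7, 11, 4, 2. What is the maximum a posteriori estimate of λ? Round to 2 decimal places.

Σxᵢ = 9+0+7+11+4+2 = 33, with n = 6.
Posterior ∝ λe^(−1.8λ) · λ^33e^(−6λ) = λ^34e^(−7.8λ), i.e. Gamma(shape=35, rate=7.8).
The mode of a Gamma(a, b) with a ≥ 1 (shape–rate) is (a−1)/b = 34/7.8 ≈ 4.36.

λ̂_MAP = 4.36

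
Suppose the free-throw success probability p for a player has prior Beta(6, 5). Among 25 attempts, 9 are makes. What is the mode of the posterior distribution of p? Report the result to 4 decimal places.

p̂_MAP = 0.4118

Prior: Beta(6, 5).
Data: 9 successes in 25 trials. The binomial likelihood contributes p^9(1−p)^16, so the posterior is Beta(6+9, 5+16) = Beta(15, 21).
For Beta(a, b) with a, b > 1 the mode is (a−1)/(a+b−2) = 14/34 ≈ 0.4118.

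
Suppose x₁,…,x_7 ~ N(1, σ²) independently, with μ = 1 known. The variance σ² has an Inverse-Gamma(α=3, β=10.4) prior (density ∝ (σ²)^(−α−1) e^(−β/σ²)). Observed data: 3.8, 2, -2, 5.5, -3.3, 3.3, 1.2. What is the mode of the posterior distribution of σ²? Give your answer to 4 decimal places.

σ̂²_MAP = 5.5140

Sum of squared deviations about the known mean: SS = (3.8−1)² + (2−1)² + (-2−1)² + (5.5−1)² + (-3.3−1)² + (3.3−1)² + (1.2−1)² = 61.91.
The Normal likelihood contributes (σ²)^(−n/2) exp(−SS/(2σ²)), so the posterior is Inverse-Gamma(α + n/2, β + SS/2) = Inverse-Gamma(6.5, 41.355).
The mode of Inverse-Gamma(a, b) is b/(a+1) = 41.355/7.5 ≈ 5.5140.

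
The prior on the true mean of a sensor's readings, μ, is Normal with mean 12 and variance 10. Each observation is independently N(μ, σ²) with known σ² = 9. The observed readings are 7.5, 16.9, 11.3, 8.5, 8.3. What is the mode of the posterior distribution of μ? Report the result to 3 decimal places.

μ̂_MAP = 10.729

n = 5; x̄ = (7.5 + 16.9 + 11.3 + 8.5 + 8.3)/5 = 52.5/5 = 10.5.
For a Normal prior and Normal likelihood with known variance, the posterior is Normal; its mode equals its mean, the precision-weighted average.
Prior precision 1/σ₀² = 1/10 = 0.1; data precision n/σ² = 5/9.
μ̂ = (0.1·12 + (5/9)·10.5) / (0.1 + 5/9) = (211/30)/(59/90) = 633/59 ≈ 10.729.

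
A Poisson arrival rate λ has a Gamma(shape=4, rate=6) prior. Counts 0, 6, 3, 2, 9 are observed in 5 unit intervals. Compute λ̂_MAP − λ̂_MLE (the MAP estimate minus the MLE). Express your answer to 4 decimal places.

MAP − MLE = -1.9091

Σxᵢ = 20. Posterior is Gamma(24, 11); MAP = (24−1)/11 = 23/11 ≈ 2.09091.
MLE = x̄ = 20/5 ≈ 4.00000.
Difference = 23/11 − 20/5 = -21/11 ≈ -1.9091.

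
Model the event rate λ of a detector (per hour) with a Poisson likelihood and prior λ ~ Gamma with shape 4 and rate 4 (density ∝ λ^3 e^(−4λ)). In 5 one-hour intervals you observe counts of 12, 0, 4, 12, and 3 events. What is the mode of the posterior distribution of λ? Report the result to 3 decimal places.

λ̂_MAP = 3.778

Σxᵢ = 12+0+4+12+3 = 31, with n = 5.
Posterior ∝ λ^3e^(−4λ) · λ^31e^(−5λ) = λ^34e^(−9λ), i.e. Gamma(shape=35, rate=9).
The mode of a Gamma(a, b) with a ≥ 1 (shape–rate) is (a−1)/b = 34/9 ≈ 3.778.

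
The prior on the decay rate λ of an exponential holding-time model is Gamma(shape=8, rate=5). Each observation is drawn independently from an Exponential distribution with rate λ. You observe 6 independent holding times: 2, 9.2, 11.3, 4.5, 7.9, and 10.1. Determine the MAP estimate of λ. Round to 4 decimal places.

λ̂_MAP = 0.2600

The Exponential(rate=λ) likelihood is ∝ λ^n e^(−λΣtᵢ). Here n = 6 and Σtᵢ = 2 + 9.2 + 11.3 + 4.5 + 7.9 + 10.1 = 45.
Posterior ∝ λ^7e^(−5λ) · λ^6e^(−45λ) = λ^13e^(−50λ), i.e. Gamma(14, 50).
Mode = (a−1)/b = 13/50 ≈ 0.2600.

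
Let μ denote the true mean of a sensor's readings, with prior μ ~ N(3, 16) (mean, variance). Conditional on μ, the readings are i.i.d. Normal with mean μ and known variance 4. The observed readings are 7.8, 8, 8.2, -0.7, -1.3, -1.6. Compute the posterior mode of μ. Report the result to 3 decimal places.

μ̂_MAP = 3.384

n = 6; x̄ = (7.8 + 8 + 8.2 + (-0.7) + (-1.3) + (-1.6))/6 = 20.4/6 = 3.4.
For a Normal prior and Normal likelihood with known variance, the posterior is Normal; its mode equals its mean, the precision-weighted average.
Prior precision 1/σ₀² = 1/16 = 0.0625; data precision n/σ² = 6/4 = 1.5.
μ̂ = (0.0625·3 + 1.5·3.4) / (0.0625 + 1.5) = 5.2875/1.5625 = 3.384.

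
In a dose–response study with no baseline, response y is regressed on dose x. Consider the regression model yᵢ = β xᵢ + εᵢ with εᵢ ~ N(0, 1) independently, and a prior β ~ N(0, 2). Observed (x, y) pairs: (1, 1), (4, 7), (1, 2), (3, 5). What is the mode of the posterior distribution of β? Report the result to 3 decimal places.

log p(β | y) = −Σ(yᵢ − βxᵢ)²/(2·1) − β²/(2·2) + const.
Setting the derivative to zero: Σxᵢ(yᵢ − βxᵢ)/1 − β/2 = 0, so β = Σxᵢyᵢ / (Σxᵢ² + σ²/τ²).
Σxᵢyᵢ = 1·1 + 4·7 + 1·2 + 3·5 = 46; Σxᵢ² = 27; σ²/τ² = 0.5.
β̂_MAP = 46 / (27 + 0.5) = 46/27.5 ≈ 1.673.

β̂_MAP = 1.673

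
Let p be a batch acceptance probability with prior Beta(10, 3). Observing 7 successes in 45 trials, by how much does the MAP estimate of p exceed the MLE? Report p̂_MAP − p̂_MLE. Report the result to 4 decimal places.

MAP − MLE = 0.1302

Posterior is Beta(17, 41); MAP = (17−1)/(58−2) = 16/56 ≈ 0.28571.
MLE ignores the prior: p̂_MLE = k/n = 7/45 ≈ 0.15556.
Difference = 16/56 − 7/45 = 41/315 ≈ 0.1302.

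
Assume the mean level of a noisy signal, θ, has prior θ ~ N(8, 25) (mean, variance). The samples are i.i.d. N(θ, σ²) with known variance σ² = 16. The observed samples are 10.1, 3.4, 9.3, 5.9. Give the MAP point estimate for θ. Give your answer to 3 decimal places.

θ̂_MAP = 7.289

n = 4; x̄ = (10.1 + 3.4 + 9.3 + 5.9)/4 = 28.7/4 = 7.175.
For a Normal prior and Normal likelihood with known variance, the posterior is Normal; its mode equals its mean, the precision-weighted average.
Prior precision 1/σ₀² = 1/25 = 0.04; data precision n/σ² = 4/16 = 0.25.
θ̂ = (0.04·8 + 0.25·7.175) / (0.04 + 0.25) = 2.11375/0.29 = 1691/232 ≈ 7.289.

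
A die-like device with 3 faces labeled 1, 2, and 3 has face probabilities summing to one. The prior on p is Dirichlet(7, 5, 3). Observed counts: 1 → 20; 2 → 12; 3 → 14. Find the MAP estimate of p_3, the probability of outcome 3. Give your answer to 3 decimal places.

The posterior is Dirichlet(αᵢ + nᵢ) = Dirichlet(27, 17, 17).
For a Dirichlet(a₁,…,a_K) with all aᵢ > 1, the mode has j-th component (aⱼ − 1)/(Σaᵢ − K).
Here Σaᵢ = 61 and K = 3, so p_3 = (17 − 1)/(61 − 3) = 16/58 ≈ 0.276.

MAP estimate: 0.276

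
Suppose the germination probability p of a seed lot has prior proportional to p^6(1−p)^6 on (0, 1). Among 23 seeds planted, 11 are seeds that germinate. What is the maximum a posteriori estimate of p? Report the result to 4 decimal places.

p̂_MAP = 0.4857

The prior density ∝ p^6(1−p)^6 is the kernel of Beta(7, 7).
Data: 11 successes in 23 trials. The binomial likelihood contributes p^11(1−p)^12, so the posterior is Beta(7+11, 7+12) = Beta(18, 19).
For Beta(a, b) with a, b > 1 the mode is (a−1)/(a+b−2) = 17/35 ≈ 0.4857.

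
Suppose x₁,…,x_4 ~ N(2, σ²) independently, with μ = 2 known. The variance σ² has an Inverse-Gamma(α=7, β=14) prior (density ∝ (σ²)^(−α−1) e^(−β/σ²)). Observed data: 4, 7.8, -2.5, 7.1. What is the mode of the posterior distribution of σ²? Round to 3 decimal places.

Sum of squared deviations about the known mean: SS = (4−2)² + (7.8−2)² + (-2.5−2)² + (7.1−2)² = 83.9.
The Normal likelihood contributes (σ²)^(−n/2) exp(−SS/(2σ²)), so the posterior is Inverse-Gamma(α + n/2, β + SS/2) = Inverse-Gamma(9, 55.95).
The mode of Inverse-Gamma(a, b) is b/(a+1) = 55.95/10 ≈ 5.595.

σ̂²_MAP = 5.595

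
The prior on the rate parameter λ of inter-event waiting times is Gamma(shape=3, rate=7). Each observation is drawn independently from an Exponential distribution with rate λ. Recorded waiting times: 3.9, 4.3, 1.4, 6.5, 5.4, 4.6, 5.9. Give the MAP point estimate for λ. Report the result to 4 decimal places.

λ̂_MAP = 0.2308

The Exponential(rate=λ) likelihood is ∝ λ^n e^(−λΣtᵢ). Here n = 7 and Σtᵢ = 3.9 + 4.3 + 1.4 + 6.5 + 5.4 + 4.6 + 5.9 = 32.
Posterior ∝ λ^2e^(−7λ) · λ^7e^(−32λ) = λ^9e^(−39λ), i.e. Gamma(10, 39).
Mode = (a−1)/b = 9/39 ≈ 0.2308.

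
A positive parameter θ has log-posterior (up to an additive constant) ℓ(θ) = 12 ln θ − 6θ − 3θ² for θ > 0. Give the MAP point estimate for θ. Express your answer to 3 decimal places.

ℓ'(θ) = 12/θ − 6 − 6θ. Setting this to zero and multiplying by θ: 6θ² + 6θ − 12 = 0.
θ = (−6 + √(6² + 4·6·12)) / (2·6) = (−6 + √324) / 12 = (−6 + 18)/12 = 1.
ℓ''(θ) = −12/θ² − 6 < 0, confirming a maximum.

θ̂_MAP = 1.000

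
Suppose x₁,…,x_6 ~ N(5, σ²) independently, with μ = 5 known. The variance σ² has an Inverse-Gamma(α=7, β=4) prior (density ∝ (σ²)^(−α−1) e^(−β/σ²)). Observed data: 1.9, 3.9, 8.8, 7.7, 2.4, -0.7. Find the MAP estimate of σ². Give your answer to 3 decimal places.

σ̂²_MAP = 3.627

Sum of squared deviations about the known mean: SS = (1.9−5)² + (3.9−5)² + (8.8−5)² + (7.7−5)² + (2.4−5)² + (-0.7−5)² = 71.8.
The Normal likelihood contributes (σ²)^(−n/2) exp(−SS/(2σ²)), so the posterior is Inverse-Gamma(α + n/2, β + SS/2) = Inverse-Gamma(10, 39.9).
The mode of Inverse-Gamma(a, b) is b/(a+1) = 39.9/11 ≈ 3.627.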